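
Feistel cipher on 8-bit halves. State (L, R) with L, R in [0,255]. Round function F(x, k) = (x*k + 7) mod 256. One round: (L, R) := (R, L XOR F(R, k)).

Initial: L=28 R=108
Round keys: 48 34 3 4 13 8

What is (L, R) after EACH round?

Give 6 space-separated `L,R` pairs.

Round 1 (k=48): L=108 R=91
Round 2 (k=34): L=91 R=113
Round 3 (k=3): L=113 R=1
Round 4 (k=4): L=1 R=122
Round 5 (k=13): L=122 R=56
Round 6 (k=8): L=56 R=189

Answer: 108,91 91,113 113,1 1,122 122,56 56,189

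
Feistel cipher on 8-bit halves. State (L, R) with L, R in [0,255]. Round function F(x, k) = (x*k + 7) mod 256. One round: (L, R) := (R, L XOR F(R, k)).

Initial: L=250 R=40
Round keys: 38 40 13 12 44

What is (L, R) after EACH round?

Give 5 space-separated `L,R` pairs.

Answer: 40,13 13,39 39,15 15,156 156,216

Derivation:
Round 1 (k=38): L=40 R=13
Round 2 (k=40): L=13 R=39
Round 3 (k=13): L=39 R=15
Round 4 (k=12): L=15 R=156
Round 5 (k=44): L=156 R=216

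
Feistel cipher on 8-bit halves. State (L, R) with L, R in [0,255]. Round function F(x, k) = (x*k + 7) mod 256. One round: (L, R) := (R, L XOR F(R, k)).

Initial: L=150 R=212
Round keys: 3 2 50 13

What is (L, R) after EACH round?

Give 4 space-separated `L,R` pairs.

Answer: 212,21 21,229 229,212 212,46

Derivation:
Round 1 (k=3): L=212 R=21
Round 2 (k=2): L=21 R=229
Round 3 (k=50): L=229 R=212
Round 4 (k=13): L=212 R=46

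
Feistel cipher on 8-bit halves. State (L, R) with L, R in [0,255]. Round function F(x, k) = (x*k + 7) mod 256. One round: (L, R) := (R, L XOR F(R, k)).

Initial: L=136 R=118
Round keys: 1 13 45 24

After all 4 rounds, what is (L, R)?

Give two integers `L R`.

Round 1 (k=1): L=118 R=245
Round 2 (k=13): L=245 R=14
Round 3 (k=45): L=14 R=136
Round 4 (k=24): L=136 R=201

Answer: 136 201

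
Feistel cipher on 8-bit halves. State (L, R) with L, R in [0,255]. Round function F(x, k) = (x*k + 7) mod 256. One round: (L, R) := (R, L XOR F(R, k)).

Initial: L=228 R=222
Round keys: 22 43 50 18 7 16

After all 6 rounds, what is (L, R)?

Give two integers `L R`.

Answer: 150 10

Derivation:
Round 1 (k=22): L=222 R=255
Round 2 (k=43): L=255 R=2
Round 3 (k=50): L=2 R=148
Round 4 (k=18): L=148 R=109
Round 5 (k=7): L=109 R=150
Round 6 (k=16): L=150 R=10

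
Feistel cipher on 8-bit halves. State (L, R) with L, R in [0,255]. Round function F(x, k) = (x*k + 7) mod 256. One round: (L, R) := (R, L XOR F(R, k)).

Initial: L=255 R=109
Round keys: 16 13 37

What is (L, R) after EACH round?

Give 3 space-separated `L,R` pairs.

Round 1 (k=16): L=109 R=40
Round 2 (k=13): L=40 R=98
Round 3 (k=37): L=98 R=25

Answer: 109,40 40,98 98,25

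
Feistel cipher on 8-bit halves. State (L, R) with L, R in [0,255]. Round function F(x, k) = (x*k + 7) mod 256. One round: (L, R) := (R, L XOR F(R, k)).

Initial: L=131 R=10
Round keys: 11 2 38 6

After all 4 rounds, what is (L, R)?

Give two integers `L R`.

Round 1 (k=11): L=10 R=246
Round 2 (k=2): L=246 R=249
Round 3 (k=38): L=249 R=11
Round 4 (k=6): L=11 R=176

Answer: 11 176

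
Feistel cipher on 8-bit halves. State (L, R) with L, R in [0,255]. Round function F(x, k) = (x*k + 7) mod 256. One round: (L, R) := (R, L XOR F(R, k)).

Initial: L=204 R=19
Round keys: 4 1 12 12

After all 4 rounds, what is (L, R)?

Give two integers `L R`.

Answer: 28 226

Derivation:
Round 1 (k=4): L=19 R=159
Round 2 (k=1): L=159 R=181
Round 3 (k=12): L=181 R=28
Round 4 (k=12): L=28 R=226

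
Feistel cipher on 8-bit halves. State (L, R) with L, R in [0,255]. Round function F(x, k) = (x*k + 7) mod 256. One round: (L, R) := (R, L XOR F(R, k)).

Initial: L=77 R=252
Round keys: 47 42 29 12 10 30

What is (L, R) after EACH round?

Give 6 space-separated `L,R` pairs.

Round 1 (k=47): L=252 R=6
Round 2 (k=42): L=6 R=255
Round 3 (k=29): L=255 R=236
Round 4 (k=12): L=236 R=232
Round 5 (k=10): L=232 R=251
Round 6 (k=30): L=251 R=153

Answer: 252,6 6,255 255,236 236,232 232,251 251,153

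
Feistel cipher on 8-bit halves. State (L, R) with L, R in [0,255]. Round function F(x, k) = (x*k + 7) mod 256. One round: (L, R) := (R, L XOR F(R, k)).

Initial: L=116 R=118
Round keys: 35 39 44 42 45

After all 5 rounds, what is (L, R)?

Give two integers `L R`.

Round 1 (k=35): L=118 R=93
Round 2 (k=39): L=93 R=68
Round 3 (k=44): L=68 R=234
Round 4 (k=42): L=234 R=47
Round 5 (k=45): L=47 R=160

Answer: 47 160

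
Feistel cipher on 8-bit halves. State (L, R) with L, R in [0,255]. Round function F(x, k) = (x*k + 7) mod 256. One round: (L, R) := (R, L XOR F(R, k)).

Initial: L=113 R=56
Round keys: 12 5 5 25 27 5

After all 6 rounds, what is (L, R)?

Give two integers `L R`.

Answer: 49 132

Derivation:
Round 1 (k=12): L=56 R=214
Round 2 (k=5): L=214 R=13
Round 3 (k=5): L=13 R=158
Round 4 (k=25): L=158 R=120
Round 5 (k=27): L=120 R=49
Round 6 (k=5): L=49 R=132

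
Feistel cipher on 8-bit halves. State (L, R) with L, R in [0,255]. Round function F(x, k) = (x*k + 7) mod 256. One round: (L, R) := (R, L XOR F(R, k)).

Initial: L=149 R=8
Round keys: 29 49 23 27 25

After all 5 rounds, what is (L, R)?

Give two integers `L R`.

Answer: 34 85

Derivation:
Round 1 (k=29): L=8 R=122
Round 2 (k=49): L=122 R=105
Round 3 (k=23): L=105 R=12
Round 4 (k=27): L=12 R=34
Round 5 (k=25): L=34 R=85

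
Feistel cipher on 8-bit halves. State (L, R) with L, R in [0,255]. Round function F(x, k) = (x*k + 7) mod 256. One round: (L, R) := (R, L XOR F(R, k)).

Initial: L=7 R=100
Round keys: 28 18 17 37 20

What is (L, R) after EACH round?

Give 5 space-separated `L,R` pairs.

Answer: 100,240 240,131 131,74 74,58 58,197

Derivation:
Round 1 (k=28): L=100 R=240
Round 2 (k=18): L=240 R=131
Round 3 (k=17): L=131 R=74
Round 4 (k=37): L=74 R=58
Round 5 (k=20): L=58 R=197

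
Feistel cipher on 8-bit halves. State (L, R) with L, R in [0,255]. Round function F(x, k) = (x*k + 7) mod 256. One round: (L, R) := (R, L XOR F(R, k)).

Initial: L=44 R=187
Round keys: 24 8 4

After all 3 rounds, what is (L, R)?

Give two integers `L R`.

Answer: 164 52

Derivation:
Round 1 (k=24): L=187 R=163
Round 2 (k=8): L=163 R=164
Round 3 (k=4): L=164 R=52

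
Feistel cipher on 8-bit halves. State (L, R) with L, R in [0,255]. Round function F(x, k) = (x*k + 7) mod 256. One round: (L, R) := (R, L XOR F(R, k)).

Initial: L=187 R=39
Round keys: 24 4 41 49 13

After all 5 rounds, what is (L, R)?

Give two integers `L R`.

Round 1 (k=24): L=39 R=20
Round 2 (k=4): L=20 R=112
Round 3 (k=41): L=112 R=227
Round 4 (k=49): L=227 R=10
Round 5 (k=13): L=10 R=106

Answer: 10 106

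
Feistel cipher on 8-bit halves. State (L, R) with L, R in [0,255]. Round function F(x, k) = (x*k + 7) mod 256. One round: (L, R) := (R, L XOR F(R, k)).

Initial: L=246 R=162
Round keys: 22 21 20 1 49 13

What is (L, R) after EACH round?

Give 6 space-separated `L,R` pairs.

Answer: 162,5 5,210 210,106 106,163 163,80 80,180

Derivation:
Round 1 (k=22): L=162 R=5
Round 2 (k=21): L=5 R=210
Round 3 (k=20): L=210 R=106
Round 4 (k=1): L=106 R=163
Round 5 (k=49): L=163 R=80
Round 6 (k=13): L=80 R=180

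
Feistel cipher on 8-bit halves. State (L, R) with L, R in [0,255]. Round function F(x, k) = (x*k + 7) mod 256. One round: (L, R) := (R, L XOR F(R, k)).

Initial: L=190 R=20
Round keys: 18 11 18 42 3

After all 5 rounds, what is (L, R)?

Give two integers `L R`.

Answer: 205 44

Derivation:
Round 1 (k=18): L=20 R=209
Round 2 (k=11): L=209 R=22
Round 3 (k=18): L=22 R=66
Round 4 (k=42): L=66 R=205
Round 5 (k=3): L=205 R=44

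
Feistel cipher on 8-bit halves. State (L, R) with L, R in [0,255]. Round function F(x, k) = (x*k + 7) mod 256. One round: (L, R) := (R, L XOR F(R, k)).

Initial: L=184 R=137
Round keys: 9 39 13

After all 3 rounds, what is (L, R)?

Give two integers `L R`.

Answer: 46 61

Derivation:
Round 1 (k=9): L=137 R=96
Round 2 (k=39): L=96 R=46
Round 3 (k=13): L=46 R=61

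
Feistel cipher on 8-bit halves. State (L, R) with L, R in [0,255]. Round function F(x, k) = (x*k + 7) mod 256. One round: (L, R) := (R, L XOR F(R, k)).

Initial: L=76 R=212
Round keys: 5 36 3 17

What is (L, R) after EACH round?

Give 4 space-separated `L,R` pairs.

Round 1 (k=5): L=212 R=103
Round 2 (k=36): L=103 R=87
Round 3 (k=3): L=87 R=107
Round 4 (k=17): L=107 R=117

Answer: 212,103 103,87 87,107 107,117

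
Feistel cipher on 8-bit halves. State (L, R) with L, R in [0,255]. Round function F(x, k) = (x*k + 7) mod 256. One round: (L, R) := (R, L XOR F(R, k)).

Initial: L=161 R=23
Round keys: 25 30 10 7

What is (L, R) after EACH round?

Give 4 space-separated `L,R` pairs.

Answer: 23,231 231,14 14,116 116,61

Derivation:
Round 1 (k=25): L=23 R=231
Round 2 (k=30): L=231 R=14
Round 3 (k=10): L=14 R=116
Round 4 (k=7): L=116 R=61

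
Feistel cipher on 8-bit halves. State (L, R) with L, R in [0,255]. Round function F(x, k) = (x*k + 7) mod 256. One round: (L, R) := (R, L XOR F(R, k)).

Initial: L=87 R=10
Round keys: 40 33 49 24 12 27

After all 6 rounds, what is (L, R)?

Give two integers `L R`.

Answer: 123 170

Derivation:
Round 1 (k=40): L=10 R=192
Round 2 (k=33): L=192 R=205
Round 3 (k=49): L=205 R=132
Round 4 (k=24): L=132 R=170
Round 5 (k=12): L=170 R=123
Round 6 (k=27): L=123 R=170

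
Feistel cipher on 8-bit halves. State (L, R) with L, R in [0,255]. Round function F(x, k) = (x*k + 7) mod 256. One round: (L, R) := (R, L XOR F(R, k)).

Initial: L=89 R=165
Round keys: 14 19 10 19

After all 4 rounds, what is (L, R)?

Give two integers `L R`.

Answer: 87 154

Derivation:
Round 1 (k=14): L=165 R=84
Round 2 (k=19): L=84 R=230
Round 3 (k=10): L=230 R=87
Round 4 (k=19): L=87 R=154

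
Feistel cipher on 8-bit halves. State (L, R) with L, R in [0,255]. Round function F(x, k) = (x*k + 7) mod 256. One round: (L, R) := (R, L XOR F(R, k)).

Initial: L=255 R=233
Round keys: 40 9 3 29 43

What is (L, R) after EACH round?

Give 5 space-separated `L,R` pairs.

Answer: 233,144 144,254 254,145 145,138 138,164

Derivation:
Round 1 (k=40): L=233 R=144
Round 2 (k=9): L=144 R=254
Round 3 (k=3): L=254 R=145
Round 4 (k=29): L=145 R=138
Round 5 (k=43): L=138 R=164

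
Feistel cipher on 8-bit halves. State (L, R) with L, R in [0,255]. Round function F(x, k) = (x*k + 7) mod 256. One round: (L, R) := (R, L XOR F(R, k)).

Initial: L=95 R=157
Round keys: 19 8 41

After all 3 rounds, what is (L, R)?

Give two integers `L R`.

Answer: 18 24

Derivation:
Round 1 (k=19): L=157 R=241
Round 2 (k=8): L=241 R=18
Round 3 (k=41): L=18 R=24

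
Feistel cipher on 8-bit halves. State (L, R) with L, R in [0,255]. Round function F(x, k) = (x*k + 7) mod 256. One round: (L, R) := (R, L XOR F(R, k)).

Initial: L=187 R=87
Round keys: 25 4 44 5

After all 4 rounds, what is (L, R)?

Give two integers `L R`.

Answer: 170 245

Derivation:
Round 1 (k=25): L=87 R=61
Round 2 (k=4): L=61 R=172
Round 3 (k=44): L=172 R=170
Round 4 (k=5): L=170 R=245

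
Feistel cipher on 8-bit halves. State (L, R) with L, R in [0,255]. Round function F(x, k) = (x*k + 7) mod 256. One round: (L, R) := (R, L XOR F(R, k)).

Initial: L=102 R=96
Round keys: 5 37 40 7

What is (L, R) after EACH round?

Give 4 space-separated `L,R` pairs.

Round 1 (k=5): L=96 R=129
Round 2 (k=37): L=129 R=204
Round 3 (k=40): L=204 R=102
Round 4 (k=7): L=102 R=29

Answer: 96,129 129,204 204,102 102,29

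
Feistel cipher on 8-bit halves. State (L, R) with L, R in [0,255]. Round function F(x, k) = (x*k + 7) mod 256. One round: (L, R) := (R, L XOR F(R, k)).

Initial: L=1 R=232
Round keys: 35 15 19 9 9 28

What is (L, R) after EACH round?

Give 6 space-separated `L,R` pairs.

Answer: 232,190 190,193 193,228 228,202 202,197 197,89

Derivation:
Round 1 (k=35): L=232 R=190
Round 2 (k=15): L=190 R=193
Round 3 (k=19): L=193 R=228
Round 4 (k=9): L=228 R=202
Round 5 (k=9): L=202 R=197
Round 6 (k=28): L=197 R=89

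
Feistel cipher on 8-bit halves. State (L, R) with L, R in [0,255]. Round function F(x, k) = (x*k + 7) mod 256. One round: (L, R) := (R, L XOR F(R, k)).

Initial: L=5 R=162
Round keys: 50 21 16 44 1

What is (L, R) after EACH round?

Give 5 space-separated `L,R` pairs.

Answer: 162,174 174,239 239,89 89,188 188,154

Derivation:
Round 1 (k=50): L=162 R=174
Round 2 (k=21): L=174 R=239
Round 3 (k=16): L=239 R=89
Round 4 (k=44): L=89 R=188
Round 5 (k=1): L=188 R=154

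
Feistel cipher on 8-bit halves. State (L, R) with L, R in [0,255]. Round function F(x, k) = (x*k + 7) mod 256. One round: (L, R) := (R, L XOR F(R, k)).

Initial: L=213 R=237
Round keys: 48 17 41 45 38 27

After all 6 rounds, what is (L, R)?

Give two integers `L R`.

Round 1 (k=48): L=237 R=162
Round 2 (k=17): L=162 R=36
Round 3 (k=41): L=36 R=105
Round 4 (k=45): L=105 R=88
Round 5 (k=38): L=88 R=126
Round 6 (k=27): L=126 R=9

Answer: 126 9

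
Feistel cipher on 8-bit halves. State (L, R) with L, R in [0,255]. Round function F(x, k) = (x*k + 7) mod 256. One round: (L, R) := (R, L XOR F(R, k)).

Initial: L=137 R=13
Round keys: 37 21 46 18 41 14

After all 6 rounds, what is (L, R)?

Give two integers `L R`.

Answer: 33 139

Derivation:
Round 1 (k=37): L=13 R=97
Round 2 (k=21): L=97 R=241
Round 3 (k=46): L=241 R=52
Round 4 (k=18): L=52 R=94
Round 5 (k=41): L=94 R=33
Round 6 (k=14): L=33 R=139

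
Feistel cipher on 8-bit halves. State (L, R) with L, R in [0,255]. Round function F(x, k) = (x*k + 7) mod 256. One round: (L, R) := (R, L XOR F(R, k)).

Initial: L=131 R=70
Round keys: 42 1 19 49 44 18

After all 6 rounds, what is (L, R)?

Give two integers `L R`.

Round 1 (k=42): L=70 R=0
Round 2 (k=1): L=0 R=65
Round 3 (k=19): L=65 R=218
Round 4 (k=49): L=218 R=128
Round 5 (k=44): L=128 R=221
Round 6 (k=18): L=221 R=17

Answer: 221 17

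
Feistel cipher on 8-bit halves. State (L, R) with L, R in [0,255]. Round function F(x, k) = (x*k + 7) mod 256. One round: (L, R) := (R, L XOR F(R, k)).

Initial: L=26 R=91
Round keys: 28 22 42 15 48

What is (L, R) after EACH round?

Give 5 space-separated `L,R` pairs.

Round 1 (k=28): L=91 R=225
Round 2 (k=22): L=225 R=6
Round 3 (k=42): L=6 R=226
Round 4 (k=15): L=226 R=67
Round 5 (k=48): L=67 R=117

Answer: 91,225 225,6 6,226 226,67 67,117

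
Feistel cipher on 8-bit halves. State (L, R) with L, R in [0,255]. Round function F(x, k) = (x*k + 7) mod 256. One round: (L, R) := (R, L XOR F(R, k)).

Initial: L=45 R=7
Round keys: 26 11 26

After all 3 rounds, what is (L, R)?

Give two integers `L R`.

Answer: 48 119

Derivation:
Round 1 (k=26): L=7 R=144
Round 2 (k=11): L=144 R=48
Round 3 (k=26): L=48 R=119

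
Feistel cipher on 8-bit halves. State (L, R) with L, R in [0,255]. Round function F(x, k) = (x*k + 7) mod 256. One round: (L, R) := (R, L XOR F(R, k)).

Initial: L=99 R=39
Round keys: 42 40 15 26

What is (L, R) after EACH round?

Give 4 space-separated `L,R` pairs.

Round 1 (k=42): L=39 R=14
Round 2 (k=40): L=14 R=16
Round 3 (k=15): L=16 R=249
Round 4 (k=26): L=249 R=65

Answer: 39,14 14,16 16,249 249,65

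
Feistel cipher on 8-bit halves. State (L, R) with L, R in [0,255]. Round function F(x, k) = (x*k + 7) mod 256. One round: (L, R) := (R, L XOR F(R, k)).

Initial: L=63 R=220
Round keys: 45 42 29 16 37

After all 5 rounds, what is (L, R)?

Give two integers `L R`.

Answer: 4 233

Derivation:
Round 1 (k=45): L=220 R=140
Round 2 (k=42): L=140 R=35
Round 3 (k=29): L=35 R=114
Round 4 (k=16): L=114 R=4
Round 5 (k=37): L=4 R=233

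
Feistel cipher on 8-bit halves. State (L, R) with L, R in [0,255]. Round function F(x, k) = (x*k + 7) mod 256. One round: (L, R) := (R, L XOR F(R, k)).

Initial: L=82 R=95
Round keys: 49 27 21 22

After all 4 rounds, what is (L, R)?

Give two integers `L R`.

Answer: 167 173

Derivation:
Round 1 (k=49): L=95 R=100
Round 2 (k=27): L=100 R=204
Round 3 (k=21): L=204 R=167
Round 4 (k=22): L=167 R=173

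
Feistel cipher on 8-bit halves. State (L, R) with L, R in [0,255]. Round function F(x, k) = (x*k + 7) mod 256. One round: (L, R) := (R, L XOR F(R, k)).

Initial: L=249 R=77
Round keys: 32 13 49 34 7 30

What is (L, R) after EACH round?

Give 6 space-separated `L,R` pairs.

Round 1 (k=32): L=77 R=94
Round 2 (k=13): L=94 R=128
Round 3 (k=49): L=128 R=217
Round 4 (k=34): L=217 R=89
Round 5 (k=7): L=89 R=175
Round 6 (k=30): L=175 R=208

Answer: 77,94 94,128 128,217 217,89 89,175 175,208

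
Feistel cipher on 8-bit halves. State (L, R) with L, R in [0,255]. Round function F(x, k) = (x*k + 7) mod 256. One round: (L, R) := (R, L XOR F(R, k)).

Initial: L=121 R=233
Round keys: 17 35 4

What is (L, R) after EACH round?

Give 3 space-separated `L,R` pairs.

Answer: 233,249 249,251 251,10

Derivation:
Round 1 (k=17): L=233 R=249
Round 2 (k=35): L=249 R=251
Round 3 (k=4): L=251 R=10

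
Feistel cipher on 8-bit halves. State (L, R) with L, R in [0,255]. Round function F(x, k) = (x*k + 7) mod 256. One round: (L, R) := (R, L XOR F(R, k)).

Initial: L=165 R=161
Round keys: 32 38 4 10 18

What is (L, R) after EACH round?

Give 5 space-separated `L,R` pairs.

Answer: 161,130 130,242 242,77 77,251 251,224

Derivation:
Round 1 (k=32): L=161 R=130
Round 2 (k=38): L=130 R=242
Round 3 (k=4): L=242 R=77
Round 4 (k=10): L=77 R=251
Round 5 (k=18): L=251 R=224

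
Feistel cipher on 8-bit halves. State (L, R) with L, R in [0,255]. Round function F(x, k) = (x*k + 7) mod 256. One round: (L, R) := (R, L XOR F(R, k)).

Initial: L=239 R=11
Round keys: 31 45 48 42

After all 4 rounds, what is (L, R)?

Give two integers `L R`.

Answer: 68 90

Derivation:
Round 1 (k=31): L=11 R=179
Round 2 (k=45): L=179 R=117
Round 3 (k=48): L=117 R=68
Round 4 (k=42): L=68 R=90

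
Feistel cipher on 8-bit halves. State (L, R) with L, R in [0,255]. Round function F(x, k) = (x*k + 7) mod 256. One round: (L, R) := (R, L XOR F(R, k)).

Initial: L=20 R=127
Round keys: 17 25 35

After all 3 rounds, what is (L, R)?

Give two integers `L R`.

Answer: 230 27

Derivation:
Round 1 (k=17): L=127 R=98
Round 2 (k=25): L=98 R=230
Round 3 (k=35): L=230 R=27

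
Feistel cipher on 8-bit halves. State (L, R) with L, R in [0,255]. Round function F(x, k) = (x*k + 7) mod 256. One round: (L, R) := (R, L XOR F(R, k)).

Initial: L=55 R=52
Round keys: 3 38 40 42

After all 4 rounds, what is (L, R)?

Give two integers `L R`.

Round 1 (k=3): L=52 R=148
Round 2 (k=38): L=148 R=203
Round 3 (k=40): L=203 R=43
Round 4 (k=42): L=43 R=222

Answer: 43 222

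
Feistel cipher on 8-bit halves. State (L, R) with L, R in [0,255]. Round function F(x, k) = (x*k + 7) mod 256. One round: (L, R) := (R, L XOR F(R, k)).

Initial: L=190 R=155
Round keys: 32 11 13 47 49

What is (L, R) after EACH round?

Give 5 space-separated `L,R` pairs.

Answer: 155,217 217,193 193,13 13,171 171,207

Derivation:
Round 1 (k=32): L=155 R=217
Round 2 (k=11): L=217 R=193
Round 3 (k=13): L=193 R=13
Round 4 (k=47): L=13 R=171
Round 5 (k=49): L=171 R=207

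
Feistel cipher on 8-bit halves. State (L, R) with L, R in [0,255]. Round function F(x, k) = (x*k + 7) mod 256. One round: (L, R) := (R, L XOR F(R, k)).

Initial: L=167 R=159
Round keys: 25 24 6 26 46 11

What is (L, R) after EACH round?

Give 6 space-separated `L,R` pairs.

Round 1 (k=25): L=159 R=41
Round 2 (k=24): L=41 R=64
Round 3 (k=6): L=64 R=174
Round 4 (k=26): L=174 R=243
Round 5 (k=46): L=243 R=31
Round 6 (k=11): L=31 R=175

Answer: 159,41 41,64 64,174 174,243 243,31 31,175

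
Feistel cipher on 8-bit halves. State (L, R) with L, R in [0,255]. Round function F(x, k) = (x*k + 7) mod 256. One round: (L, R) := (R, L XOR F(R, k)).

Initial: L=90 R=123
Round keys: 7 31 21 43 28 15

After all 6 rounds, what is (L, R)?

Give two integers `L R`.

Answer: 80 57

Derivation:
Round 1 (k=7): L=123 R=62
Round 2 (k=31): L=62 R=242
Round 3 (k=21): L=242 R=223
Round 4 (k=43): L=223 R=142
Round 5 (k=28): L=142 R=80
Round 6 (k=15): L=80 R=57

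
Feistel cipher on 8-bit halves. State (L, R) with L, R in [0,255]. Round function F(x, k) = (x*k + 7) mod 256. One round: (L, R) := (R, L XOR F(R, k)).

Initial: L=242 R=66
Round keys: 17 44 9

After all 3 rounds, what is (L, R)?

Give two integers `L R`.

Answer: 233 163

Derivation:
Round 1 (k=17): L=66 R=155
Round 2 (k=44): L=155 R=233
Round 3 (k=9): L=233 R=163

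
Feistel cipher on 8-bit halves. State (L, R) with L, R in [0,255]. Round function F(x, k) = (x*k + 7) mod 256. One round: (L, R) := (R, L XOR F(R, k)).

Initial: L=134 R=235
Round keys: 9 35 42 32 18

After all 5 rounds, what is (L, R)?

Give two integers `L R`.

Answer: 103 142

Derivation:
Round 1 (k=9): L=235 R=204
Round 2 (k=35): L=204 R=0
Round 3 (k=42): L=0 R=203
Round 4 (k=32): L=203 R=103
Round 5 (k=18): L=103 R=142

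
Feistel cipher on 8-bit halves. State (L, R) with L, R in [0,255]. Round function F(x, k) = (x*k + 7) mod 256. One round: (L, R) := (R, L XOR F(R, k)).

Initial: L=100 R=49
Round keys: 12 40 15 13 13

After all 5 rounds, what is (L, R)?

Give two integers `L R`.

Round 1 (k=12): L=49 R=55
Round 2 (k=40): L=55 R=174
Round 3 (k=15): L=174 R=14
Round 4 (k=13): L=14 R=19
Round 5 (k=13): L=19 R=240

Answer: 19 240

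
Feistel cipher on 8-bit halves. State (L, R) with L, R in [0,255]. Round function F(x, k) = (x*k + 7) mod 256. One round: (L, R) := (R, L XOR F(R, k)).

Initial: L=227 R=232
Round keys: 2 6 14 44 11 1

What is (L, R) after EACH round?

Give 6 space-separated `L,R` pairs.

Answer: 232,52 52,215 215,253 253,84 84,94 94,49

Derivation:
Round 1 (k=2): L=232 R=52
Round 2 (k=6): L=52 R=215
Round 3 (k=14): L=215 R=253
Round 4 (k=44): L=253 R=84
Round 5 (k=11): L=84 R=94
Round 6 (k=1): L=94 R=49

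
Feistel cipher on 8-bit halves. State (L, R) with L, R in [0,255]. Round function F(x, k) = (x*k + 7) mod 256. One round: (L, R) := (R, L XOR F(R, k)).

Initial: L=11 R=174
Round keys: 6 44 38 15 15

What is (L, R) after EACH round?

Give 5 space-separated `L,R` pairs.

Answer: 174,16 16,105 105,141 141,35 35,153

Derivation:
Round 1 (k=6): L=174 R=16
Round 2 (k=44): L=16 R=105
Round 3 (k=38): L=105 R=141
Round 4 (k=15): L=141 R=35
Round 5 (k=15): L=35 R=153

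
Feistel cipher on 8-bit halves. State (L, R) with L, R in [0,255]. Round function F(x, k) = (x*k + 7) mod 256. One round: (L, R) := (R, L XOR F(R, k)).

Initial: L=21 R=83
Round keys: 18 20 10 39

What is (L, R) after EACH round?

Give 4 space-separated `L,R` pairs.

Round 1 (k=18): L=83 R=200
Round 2 (k=20): L=200 R=244
Round 3 (k=10): L=244 R=71
Round 4 (k=39): L=71 R=44

Answer: 83,200 200,244 244,71 71,44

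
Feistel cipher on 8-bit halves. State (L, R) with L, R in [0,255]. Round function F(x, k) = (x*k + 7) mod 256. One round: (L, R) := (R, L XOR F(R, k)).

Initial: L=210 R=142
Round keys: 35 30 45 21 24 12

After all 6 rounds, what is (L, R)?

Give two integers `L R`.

Round 1 (k=35): L=142 R=163
Round 2 (k=30): L=163 R=175
Round 3 (k=45): L=175 R=105
Round 4 (k=21): L=105 R=11
Round 5 (k=24): L=11 R=102
Round 6 (k=12): L=102 R=196

Answer: 102 196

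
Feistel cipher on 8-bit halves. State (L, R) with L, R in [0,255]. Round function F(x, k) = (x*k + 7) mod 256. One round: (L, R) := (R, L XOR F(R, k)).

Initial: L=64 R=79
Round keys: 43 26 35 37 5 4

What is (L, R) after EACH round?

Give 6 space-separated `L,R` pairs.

Round 1 (k=43): L=79 R=12
Round 2 (k=26): L=12 R=112
Round 3 (k=35): L=112 R=91
Round 4 (k=37): L=91 R=94
Round 5 (k=5): L=94 R=134
Round 6 (k=4): L=134 R=65

Answer: 79,12 12,112 112,91 91,94 94,134 134,65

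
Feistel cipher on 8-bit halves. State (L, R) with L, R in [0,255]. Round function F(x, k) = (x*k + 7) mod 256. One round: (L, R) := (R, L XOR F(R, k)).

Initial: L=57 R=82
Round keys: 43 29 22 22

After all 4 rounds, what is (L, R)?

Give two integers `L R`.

Round 1 (k=43): L=82 R=244
Round 2 (k=29): L=244 R=249
Round 3 (k=22): L=249 R=153
Round 4 (k=22): L=153 R=212

Answer: 153 212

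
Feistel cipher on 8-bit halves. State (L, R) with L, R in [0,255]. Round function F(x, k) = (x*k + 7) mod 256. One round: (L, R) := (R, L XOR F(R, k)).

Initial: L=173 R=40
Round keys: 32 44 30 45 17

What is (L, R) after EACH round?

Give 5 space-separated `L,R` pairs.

Answer: 40,170 170,23 23,19 19,73 73,243

Derivation:
Round 1 (k=32): L=40 R=170
Round 2 (k=44): L=170 R=23
Round 3 (k=30): L=23 R=19
Round 4 (k=45): L=19 R=73
Round 5 (k=17): L=73 R=243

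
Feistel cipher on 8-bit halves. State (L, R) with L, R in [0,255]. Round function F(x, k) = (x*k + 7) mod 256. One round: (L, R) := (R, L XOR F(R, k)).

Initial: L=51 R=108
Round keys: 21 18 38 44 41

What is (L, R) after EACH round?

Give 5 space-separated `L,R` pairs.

Answer: 108,208 208,203 203,249 249,24 24,38

Derivation:
Round 1 (k=21): L=108 R=208
Round 2 (k=18): L=208 R=203
Round 3 (k=38): L=203 R=249
Round 4 (k=44): L=249 R=24
Round 5 (k=41): L=24 R=38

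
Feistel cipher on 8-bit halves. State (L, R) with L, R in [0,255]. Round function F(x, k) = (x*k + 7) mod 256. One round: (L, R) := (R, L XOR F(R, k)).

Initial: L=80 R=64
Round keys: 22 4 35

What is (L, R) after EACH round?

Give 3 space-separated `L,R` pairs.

Answer: 64,215 215,35 35,7

Derivation:
Round 1 (k=22): L=64 R=215
Round 2 (k=4): L=215 R=35
Round 3 (k=35): L=35 R=7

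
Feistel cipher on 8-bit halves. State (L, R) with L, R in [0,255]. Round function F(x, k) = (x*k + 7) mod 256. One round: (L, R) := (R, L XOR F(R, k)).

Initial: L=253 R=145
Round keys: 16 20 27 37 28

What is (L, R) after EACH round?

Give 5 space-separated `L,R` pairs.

Answer: 145,234 234,222 222,155 155,176 176,220

Derivation:
Round 1 (k=16): L=145 R=234
Round 2 (k=20): L=234 R=222
Round 3 (k=27): L=222 R=155
Round 4 (k=37): L=155 R=176
Round 5 (k=28): L=176 R=220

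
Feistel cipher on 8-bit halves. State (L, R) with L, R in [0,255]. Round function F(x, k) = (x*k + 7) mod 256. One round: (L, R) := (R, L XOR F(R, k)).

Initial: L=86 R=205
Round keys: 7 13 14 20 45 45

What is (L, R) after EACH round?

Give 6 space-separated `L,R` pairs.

Answer: 205,244 244,166 166,239 239,21 21,87 87,71

Derivation:
Round 1 (k=7): L=205 R=244
Round 2 (k=13): L=244 R=166
Round 3 (k=14): L=166 R=239
Round 4 (k=20): L=239 R=21
Round 5 (k=45): L=21 R=87
Round 6 (k=45): L=87 R=71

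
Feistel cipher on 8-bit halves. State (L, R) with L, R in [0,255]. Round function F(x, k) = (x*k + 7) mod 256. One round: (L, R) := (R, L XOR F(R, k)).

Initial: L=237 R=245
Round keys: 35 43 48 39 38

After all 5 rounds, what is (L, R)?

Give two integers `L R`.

Round 1 (k=35): L=245 R=107
Round 2 (k=43): L=107 R=245
Round 3 (k=48): L=245 R=156
Round 4 (k=39): L=156 R=62
Round 5 (k=38): L=62 R=167

Answer: 62 167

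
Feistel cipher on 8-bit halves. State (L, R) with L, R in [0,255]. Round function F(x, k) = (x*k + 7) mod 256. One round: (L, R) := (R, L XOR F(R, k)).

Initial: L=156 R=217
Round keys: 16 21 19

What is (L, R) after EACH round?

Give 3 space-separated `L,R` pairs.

Round 1 (k=16): L=217 R=11
Round 2 (k=21): L=11 R=55
Round 3 (k=19): L=55 R=23

Answer: 217,11 11,55 55,23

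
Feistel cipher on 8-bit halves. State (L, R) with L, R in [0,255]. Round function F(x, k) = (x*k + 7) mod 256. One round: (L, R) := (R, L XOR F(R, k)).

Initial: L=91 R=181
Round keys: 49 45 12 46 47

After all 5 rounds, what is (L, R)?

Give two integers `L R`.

Answer: 40 243

Derivation:
Round 1 (k=49): L=181 R=247
Round 2 (k=45): L=247 R=199
Round 3 (k=12): L=199 R=172
Round 4 (k=46): L=172 R=40
Round 5 (k=47): L=40 R=243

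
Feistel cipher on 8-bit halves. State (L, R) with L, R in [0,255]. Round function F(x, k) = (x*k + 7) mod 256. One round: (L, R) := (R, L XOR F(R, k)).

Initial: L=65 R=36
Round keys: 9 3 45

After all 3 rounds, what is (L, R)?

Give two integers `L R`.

Answer: 1 62

Derivation:
Round 1 (k=9): L=36 R=10
Round 2 (k=3): L=10 R=1
Round 3 (k=45): L=1 R=62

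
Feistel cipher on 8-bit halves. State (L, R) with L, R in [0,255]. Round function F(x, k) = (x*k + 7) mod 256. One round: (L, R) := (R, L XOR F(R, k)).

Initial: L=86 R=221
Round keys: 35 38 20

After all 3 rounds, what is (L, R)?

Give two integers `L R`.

Answer: 170 39

Derivation:
Round 1 (k=35): L=221 R=104
Round 2 (k=38): L=104 R=170
Round 3 (k=20): L=170 R=39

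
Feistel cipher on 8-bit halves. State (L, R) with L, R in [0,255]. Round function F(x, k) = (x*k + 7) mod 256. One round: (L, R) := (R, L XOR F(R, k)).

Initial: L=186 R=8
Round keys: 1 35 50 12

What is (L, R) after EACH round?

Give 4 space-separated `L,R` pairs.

Answer: 8,181 181,206 206,246 246,65

Derivation:
Round 1 (k=1): L=8 R=181
Round 2 (k=35): L=181 R=206
Round 3 (k=50): L=206 R=246
Round 4 (k=12): L=246 R=65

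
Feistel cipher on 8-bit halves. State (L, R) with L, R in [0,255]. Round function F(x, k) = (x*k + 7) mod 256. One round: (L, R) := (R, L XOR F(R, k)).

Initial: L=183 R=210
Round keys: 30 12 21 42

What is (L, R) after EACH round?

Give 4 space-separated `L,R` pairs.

Answer: 210,20 20,37 37,4 4,138

Derivation:
Round 1 (k=30): L=210 R=20
Round 2 (k=12): L=20 R=37
Round 3 (k=21): L=37 R=4
Round 4 (k=42): L=4 R=138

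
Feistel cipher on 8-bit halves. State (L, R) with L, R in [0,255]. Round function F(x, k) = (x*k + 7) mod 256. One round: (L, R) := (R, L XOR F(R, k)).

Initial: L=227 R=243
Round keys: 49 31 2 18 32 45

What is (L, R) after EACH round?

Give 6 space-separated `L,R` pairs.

Round 1 (k=49): L=243 R=105
Round 2 (k=31): L=105 R=77
Round 3 (k=2): L=77 R=200
Round 4 (k=18): L=200 R=90
Round 5 (k=32): L=90 R=143
Round 6 (k=45): L=143 R=112

Answer: 243,105 105,77 77,200 200,90 90,143 143,112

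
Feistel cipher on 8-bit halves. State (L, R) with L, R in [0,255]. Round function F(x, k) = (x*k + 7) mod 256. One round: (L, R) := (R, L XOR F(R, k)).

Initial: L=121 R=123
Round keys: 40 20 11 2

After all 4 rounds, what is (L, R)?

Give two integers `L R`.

Answer: 117 245

Derivation:
Round 1 (k=40): L=123 R=70
Round 2 (k=20): L=70 R=4
Round 3 (k=11): L=4 R=117
Round 4 (k=2): L=117 R=245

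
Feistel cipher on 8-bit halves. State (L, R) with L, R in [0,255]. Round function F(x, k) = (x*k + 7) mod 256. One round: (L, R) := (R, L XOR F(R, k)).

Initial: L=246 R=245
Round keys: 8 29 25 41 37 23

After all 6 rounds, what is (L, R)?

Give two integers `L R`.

Answer: 229 51

Derivation:
Round 1 (k=8): L=245 R=89
Round 2 (k=29): L=89 R=233
Round 3 (k=25): L=233 R=145
Round 4 (k=41): L=145 R=169
Round 5 (k=37): L=169 R=229
Round 6 (k=23): L=229 R=51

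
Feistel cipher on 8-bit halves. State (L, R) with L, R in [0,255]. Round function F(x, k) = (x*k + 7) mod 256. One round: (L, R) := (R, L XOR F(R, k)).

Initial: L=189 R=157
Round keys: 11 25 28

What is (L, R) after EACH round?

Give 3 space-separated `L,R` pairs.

Answer: 157,123 123,151 151,240

Derivation:
Round 1 (k=11): L=157 R=123
Round 2 (k=25): L=123 R=151
Round 3 (k=28): L=151 R=240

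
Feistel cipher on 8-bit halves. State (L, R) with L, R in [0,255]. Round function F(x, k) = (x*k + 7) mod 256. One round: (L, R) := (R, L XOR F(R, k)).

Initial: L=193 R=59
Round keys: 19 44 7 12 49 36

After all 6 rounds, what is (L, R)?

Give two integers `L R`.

Answer: 72 128

Derivation:
Round 1 (k=19): L=59 R=169
Round 2 (k=44): L=169 R=40
Round 3 (k=7): L=40 R=182
Round 4 (k=12): L=182 R=167
Round 5 (k=49): L=167 R=72
Round 6 (k=36): L=72 R=128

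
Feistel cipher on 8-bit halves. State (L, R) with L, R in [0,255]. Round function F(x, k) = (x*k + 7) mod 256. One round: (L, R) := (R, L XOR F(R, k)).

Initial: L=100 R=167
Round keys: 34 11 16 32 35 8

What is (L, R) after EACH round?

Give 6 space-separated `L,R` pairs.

Answer: 167,81 81,37 37,6 6,226 226,235 235,189

Derivation:
Round 1 (k=34): L=167 R=81
Round 2 (k=11): L=81 R=37
Round 3 (k=16): L=37 R=6
Round 4 (k=32): L=6 R=226
Round 5 (k=35): L=226 R=235
Round 6 (k=8): L=235 R=189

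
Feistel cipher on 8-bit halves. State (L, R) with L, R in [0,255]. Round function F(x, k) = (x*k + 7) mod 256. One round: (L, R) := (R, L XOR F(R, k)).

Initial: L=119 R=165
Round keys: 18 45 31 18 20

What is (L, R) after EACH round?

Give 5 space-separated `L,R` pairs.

Round 1 (k=18): L=165 R=214
Round 2 (k=45): L=214 R=0
Round 3 (k=31): L=0 R=209
Round 4 (k=18): L=209 R=185
Round 5 (k=20): L=185 R=170

Answer: 165,214 214,0 0,209 209,185 185,170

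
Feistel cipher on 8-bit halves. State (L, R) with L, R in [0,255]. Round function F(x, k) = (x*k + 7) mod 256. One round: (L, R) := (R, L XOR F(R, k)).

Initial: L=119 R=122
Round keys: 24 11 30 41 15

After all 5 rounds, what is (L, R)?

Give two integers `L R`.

Round 1 (k=24): L=122 R=0
Round 2 (k=11): L=0 R=125
Round 3 (k=30): L=125 R=173
Round 4 (k=41): L=173 R=193
Round 5 (k=15): L=193 R=251

Answer: 193 251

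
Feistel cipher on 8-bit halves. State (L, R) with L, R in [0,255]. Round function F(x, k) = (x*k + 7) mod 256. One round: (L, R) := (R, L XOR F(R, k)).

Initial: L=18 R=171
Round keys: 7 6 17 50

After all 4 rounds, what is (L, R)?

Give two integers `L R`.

Round 1 (k=7): L=171 R=166
Round 2 (k=6): L=166 R=64
Round 3 (k=17): L=64 R=225
Round 4 (k=50): L=225 R=185

Answer: 225 185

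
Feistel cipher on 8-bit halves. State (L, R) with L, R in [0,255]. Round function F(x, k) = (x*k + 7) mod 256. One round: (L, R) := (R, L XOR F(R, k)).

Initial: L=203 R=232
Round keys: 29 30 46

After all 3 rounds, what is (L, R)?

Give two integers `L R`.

Answer: 151 173

Derivation:
Round 1 (k=29): L=232 R=132
Round 2 (k=30): L=132 R=151
Round 3 (k=46): L=151 R=173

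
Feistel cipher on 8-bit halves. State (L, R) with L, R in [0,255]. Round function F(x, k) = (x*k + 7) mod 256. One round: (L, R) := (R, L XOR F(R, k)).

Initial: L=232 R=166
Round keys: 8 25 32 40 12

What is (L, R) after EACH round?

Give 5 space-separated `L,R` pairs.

Round 1 (k=8): L=166 R=223
Round 2 (k=25): L=223 R=104
Round 3 (k=32): L=104 R=216
Round 4 (k=40): L=216 R=175
Round 5 (k=12): L=175 R=227

Answer: 166,223 223,104 104,216 216,175 175,227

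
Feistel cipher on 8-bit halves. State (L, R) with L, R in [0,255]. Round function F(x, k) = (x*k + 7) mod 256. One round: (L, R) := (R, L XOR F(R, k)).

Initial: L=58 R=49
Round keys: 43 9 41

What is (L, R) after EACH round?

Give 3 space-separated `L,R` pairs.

Answer: 49,120 120,14 14,61

Derivation:
Round 1 (k=43): L=49 R=120
Round 2 (k=9): L=120 R=14
Round 3 (k=41): L=14 R=61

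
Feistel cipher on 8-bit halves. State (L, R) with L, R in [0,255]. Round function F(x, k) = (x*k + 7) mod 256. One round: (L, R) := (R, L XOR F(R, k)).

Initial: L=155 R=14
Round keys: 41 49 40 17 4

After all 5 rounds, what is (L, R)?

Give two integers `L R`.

Round 1 (k=41): L=14 R=222
Round 2 (k=49): L=222 R=139
Round 3 (k=40): L=139 R=97
Round 4 (k=17): L=97 R=243
Round 5 (k=4): L=243 R=178

Answer: 243 178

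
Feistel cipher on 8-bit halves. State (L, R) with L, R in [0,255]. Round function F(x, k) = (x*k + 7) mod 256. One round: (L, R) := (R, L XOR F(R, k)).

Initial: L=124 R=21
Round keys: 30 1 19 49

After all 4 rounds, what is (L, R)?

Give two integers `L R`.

Round 1 (k=30): L=21 R=1
Round 2 (k=1): L=1 R=29
Round 3 (k=19): L=29 R=47
Round 4 (k=49): L=47 R=27

Answer: 47 27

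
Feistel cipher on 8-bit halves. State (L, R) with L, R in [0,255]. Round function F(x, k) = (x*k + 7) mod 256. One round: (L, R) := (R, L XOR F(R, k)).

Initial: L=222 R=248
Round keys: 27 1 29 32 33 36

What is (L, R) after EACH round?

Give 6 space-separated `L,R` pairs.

Round 1 (k=27): L=248 R=241
Round 2 (k=1): L=241 R=0
Round 3 (k=29): L=0 R=246
Round 4 (k=32): L=246 R=199
Round 5 (k=33): L=199 R=88
Round 6 (k=36): L=88 R=160

Answer: 248,241 241,0 0,246 246,199 199,88 88,160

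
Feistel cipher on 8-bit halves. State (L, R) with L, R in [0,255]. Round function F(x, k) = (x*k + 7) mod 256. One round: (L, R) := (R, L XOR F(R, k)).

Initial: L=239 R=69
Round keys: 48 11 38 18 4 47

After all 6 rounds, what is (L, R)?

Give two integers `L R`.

Round 1 (k=48): L=69 R=24
Round 2 (k=11): L=24 R=74
Round 3 (k=38): L=74 R=27
Round 4 (k=18): L=27 R=167
Round 5 (k=4): L=167 R=184
Round 6 (k=47): L=184 R=104

Answer: 184 104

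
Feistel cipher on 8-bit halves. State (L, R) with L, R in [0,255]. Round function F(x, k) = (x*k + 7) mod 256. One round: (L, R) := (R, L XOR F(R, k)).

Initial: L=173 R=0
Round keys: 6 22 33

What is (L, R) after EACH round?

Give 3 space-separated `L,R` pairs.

Round 1 (k=6): L=0 R=170
Round 2 (k=22): L=170 R=163
Round 3 (k=33): L=163 R=160

Answer: 0,170 170,163 163,160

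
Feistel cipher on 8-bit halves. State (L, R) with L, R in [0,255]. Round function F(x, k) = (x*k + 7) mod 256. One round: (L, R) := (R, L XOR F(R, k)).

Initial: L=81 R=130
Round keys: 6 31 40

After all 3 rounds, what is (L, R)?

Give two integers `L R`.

Answer: 135 93

Derivation:
Round 1 (k=6): L=130 R=66
Round 2 (k=31): L=66 R=135
Round 3 (k=40): L=135 R=93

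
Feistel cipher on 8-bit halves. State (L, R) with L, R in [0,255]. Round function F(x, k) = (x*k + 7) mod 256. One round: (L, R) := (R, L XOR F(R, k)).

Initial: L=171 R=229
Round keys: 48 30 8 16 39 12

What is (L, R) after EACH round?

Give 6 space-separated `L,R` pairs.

Answer: 229,92 92,42 42,11 11,157 157,249 249,46

Derivation:
Round 1 (k=48): L=229 R=92
Round 2 (k=30): L=92 R=42
Round 3 (k=8): L=42 R=11
Round 4 (k=16): L=11 R=157
Round 5 (k=39): L=157 R=249
Round 6 (k=12): L=249 R=46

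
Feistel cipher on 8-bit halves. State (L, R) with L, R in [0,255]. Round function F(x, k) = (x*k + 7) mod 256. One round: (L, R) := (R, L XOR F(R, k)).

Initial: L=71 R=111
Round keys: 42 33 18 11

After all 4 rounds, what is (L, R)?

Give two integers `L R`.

Round 1 (k=42): L=111 R=122
Round 2 (k=33): L=122 R=174
Round 3 (k=18): L=174 R=57
Round 4 (k=11): L=57 R=212

Answer: 57 212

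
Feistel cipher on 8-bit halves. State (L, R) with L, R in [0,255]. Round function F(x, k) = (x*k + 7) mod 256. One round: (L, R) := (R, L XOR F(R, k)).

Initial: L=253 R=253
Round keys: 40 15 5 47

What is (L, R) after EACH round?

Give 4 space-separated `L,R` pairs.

Round 1 (k=40): L=253 R=114
Round 2 (k=15): L=114 R=72
Round 3 (k=5): L=72 R=29
Round 4 (k=47): L=29 R=18

Answer: 253,114 114,72 72,29 29,18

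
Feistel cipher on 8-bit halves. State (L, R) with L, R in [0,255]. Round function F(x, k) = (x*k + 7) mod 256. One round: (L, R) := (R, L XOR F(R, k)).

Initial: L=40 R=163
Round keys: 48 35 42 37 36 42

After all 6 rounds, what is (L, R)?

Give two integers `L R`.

Answer: 205 15

Derivation:
Round 1 (k=48): L=163 R=191
Round 2 (k=35): L=191 R=135
Round 3 (k=42): L=135 R=146
Round 4 (k=37): L=146 R=166
Round 5 (k=36): L=166 R=205
Round 6 (k=42): L=205 R=15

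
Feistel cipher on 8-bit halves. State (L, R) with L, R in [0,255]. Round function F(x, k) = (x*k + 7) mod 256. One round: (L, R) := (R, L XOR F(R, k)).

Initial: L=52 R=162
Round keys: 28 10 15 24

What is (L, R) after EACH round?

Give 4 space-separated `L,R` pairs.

Round 1 (k=28): L=162 R=139
Round 2 (k=10): L=139 R=215
Round 3 (k=15): L=215 R=43
Round 4 (k=24): L=43 R=216

Answer: 162,139 139,215 215,43 43,216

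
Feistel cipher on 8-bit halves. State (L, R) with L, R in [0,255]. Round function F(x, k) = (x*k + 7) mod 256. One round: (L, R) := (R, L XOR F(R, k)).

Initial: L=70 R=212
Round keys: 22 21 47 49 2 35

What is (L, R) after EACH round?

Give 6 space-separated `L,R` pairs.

Round 1 (k=22): L=212 R=121
Round 2 (k=21): L=121 R=32
Round 3 (k=47): L=32 R=158
Round 4 (k=49): L=158 R=101
Round 5 (k=2): L=101 R=79
Round 6 (k=35): L=79 R=177

Answer: 212,121 121,32 32,158 158,101 101,79 79,177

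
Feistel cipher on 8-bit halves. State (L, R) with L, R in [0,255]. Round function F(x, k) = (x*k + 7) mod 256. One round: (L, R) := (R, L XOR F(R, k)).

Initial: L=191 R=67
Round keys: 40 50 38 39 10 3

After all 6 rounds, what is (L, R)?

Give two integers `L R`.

Round 1 (k=40): L=67 R=192
Round 2 (k=50): L=192 R=196
Round 3 (k=38): L=196 R=223
Round 4 (k=39): L=223 R=196
Round 5 (k=10): L=196 R=112
Round 6 (k=3): L=112 R=147

Answer: 112 147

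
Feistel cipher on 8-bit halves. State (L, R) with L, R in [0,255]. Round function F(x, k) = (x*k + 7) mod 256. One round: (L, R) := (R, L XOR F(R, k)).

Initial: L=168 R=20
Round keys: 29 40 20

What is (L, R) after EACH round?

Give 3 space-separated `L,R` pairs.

Round 1 (k=29): L=20 R=227
Round 2 (k=40): L=227 R=107
Round 3 (k=20): L=107 R=128

Answer: 20,227 227,107 107,128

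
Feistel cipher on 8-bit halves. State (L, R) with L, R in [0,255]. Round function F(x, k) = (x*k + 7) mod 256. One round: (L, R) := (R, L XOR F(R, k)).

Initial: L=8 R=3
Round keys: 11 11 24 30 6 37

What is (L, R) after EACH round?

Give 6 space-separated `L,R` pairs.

Round 1 (k=11): L=3 R=32
Round 2 (k=11): L=32 R=100
Round 3 (k=24): L=100 R=71
Round 4 (k=30): L=71 R=61
Round 5 (k=6): L=61 R=50
Round 6 (k=37): L=50 R=124

Answer: 3,32 32,100 100,71 71,61 61,50 50,124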